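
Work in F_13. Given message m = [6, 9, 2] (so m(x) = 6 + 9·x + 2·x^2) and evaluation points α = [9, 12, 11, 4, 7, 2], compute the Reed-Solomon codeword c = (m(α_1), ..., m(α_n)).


c = [2, 12, 9, 9, 11, 6]

Message polynomial: m(x) = 6 + 9·x + 2·x^2 (mod 13).
For each evaluation point α_i, compute m(α_i) mod 13:
  α_1 = 9: Horner steps 2 → 1 → 2, so m(9) = 2.
  α_2 = 12: Horner steps 2 → 7 → 12, so m(12) = 12.
  α_3 = 11: Horner steps 2 → 5 → 9, so m(11) = 9.
  α_4 = 4: Horner steps 2 → 4 → 9, so m(4) = 9.
  α_5 = 7: Horner steps 2 → 10 → 11, so m(7) = 11.
  α_6 = 2: Horner steps 2 → 0 → 6, so m(2) = 6.
Codeword c = [2, 12, 9, 9, 11, 6] ∈ F_13^6.


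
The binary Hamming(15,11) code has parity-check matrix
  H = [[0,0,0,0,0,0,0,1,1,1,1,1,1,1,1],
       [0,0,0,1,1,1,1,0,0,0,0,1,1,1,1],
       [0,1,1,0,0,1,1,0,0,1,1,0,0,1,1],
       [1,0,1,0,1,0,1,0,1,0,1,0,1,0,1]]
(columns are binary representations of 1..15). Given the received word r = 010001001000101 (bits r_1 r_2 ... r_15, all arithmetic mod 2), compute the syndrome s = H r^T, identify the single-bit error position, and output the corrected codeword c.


s = (1, 1, 1, 1)^T, error position = 15, corrected codeword c = 010001001000100

Compute s = H r^T mod 2 one row at a time:
  s_1 = 0 + 1 + 0 + 0 + 0 + 1 + 0 + 1 = 3 ≡ 1 (mod 2).
  s_2 = 0 + 0 + 1 + 0 + 0 + 1 + 0 + 1 = 3 ≡ 1 (mod 2).
  s_3 = 1 + 0 + 1 + 0 + 0 + 0 + 0 + 1 = 3 ≡ 1 (mod 2).
  s_4 = 0 + 0 + 0 + 0 + 1 + 0 + 1 + 1 = 3 ≡ 1 (mod 2).
s = (1, 1, 1, 1)^T — this equals column 15 of H (binary 1111), so error is at position 15.
Correct: flip bit 15 of r = 010001001000101 to get c = 010001001000100.


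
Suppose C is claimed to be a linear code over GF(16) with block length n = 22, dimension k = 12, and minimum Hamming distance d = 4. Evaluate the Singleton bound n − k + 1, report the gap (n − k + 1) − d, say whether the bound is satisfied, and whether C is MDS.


Singleton RHS = n − k + 1 = 11, slack = 7, bound satisfied, not MDS.

Singleton bound: d ≤ n − k + 1.
Here n = 22, k = 12, so n − k + 1 = 11.
Given d = 4, check d ≤ 11: YES.
Slack = (n − k + 1) − d = 7.
The code is NOT MDS (slack = 7 > 0).
Description: the claimed parameters are [22, 12, 4]_16; such a code would be non-MDS.


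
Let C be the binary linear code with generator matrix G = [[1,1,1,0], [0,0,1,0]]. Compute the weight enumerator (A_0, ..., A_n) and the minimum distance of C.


Weight distribution: A_0 = 1, A_1 = 1, A_2 = 1, A_3 = 1. Minimum distance d = 1.

Enumerate all 2^2 = 4 messages m ∈ F_2^2.
For each, compute codeword c = mG in F_2^4, then tally its weight.
  m = 00 → c = 0000, weight = 0.
  m = 10 → c = 1110, weight = 3.
  m = 01 → c = 0010, weight = 1.
  m = 11 → c = 1100, weight = 2.
Tally weights:
  weight 0: 1 codewords.
  weight 1: 1 codewords.
  weight 2: 1 codewords.
  weight 3: 1 codewords.
Minimum distance d = smallest w > 0 with A_w > 0 = 1.
Sanity: Σ A_w = 4 = 2^2 = 4 ✓.


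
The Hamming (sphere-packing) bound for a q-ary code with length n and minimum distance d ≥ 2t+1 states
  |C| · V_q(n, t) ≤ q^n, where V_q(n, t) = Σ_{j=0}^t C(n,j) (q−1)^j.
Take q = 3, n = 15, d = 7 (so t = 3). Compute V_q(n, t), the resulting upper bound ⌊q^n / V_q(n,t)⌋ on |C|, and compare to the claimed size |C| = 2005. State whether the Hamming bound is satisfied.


V_q(n, t) = 4091, q^n = 14348907, Hamming bound = 3507, |C| = 2005 ≤ bound (satisfied).

Step 1: Compute V_q(n, t) = Σ_{j=0}^3 C(n, j) (q−1)^j.
  j = 0: C(15,0)·(2)^0 = 1·1 = 1.
  j = 1: C(15,1)·(2)^1 = 15·2 = 30.
  j = 2: C(15,2)·(2)^2 = 105·4 = 420.
  j = 3: C(15,3)·(2)^3 = 455·8 = 3640.
  V_q(n, t) = 1 + 30 + 420 + 3640 = 4091.
Step 2: q^n = 3^15 = 14348907.
Step 3: Hamming bound ⌊q^n / V_q(n,t)⌋ = ⌊14348907/4091⌋ = 3507.
Step 4: Compare |C| = 2005 to 3507: satisfied.
The claimed |C| lies below the Hamming bound.


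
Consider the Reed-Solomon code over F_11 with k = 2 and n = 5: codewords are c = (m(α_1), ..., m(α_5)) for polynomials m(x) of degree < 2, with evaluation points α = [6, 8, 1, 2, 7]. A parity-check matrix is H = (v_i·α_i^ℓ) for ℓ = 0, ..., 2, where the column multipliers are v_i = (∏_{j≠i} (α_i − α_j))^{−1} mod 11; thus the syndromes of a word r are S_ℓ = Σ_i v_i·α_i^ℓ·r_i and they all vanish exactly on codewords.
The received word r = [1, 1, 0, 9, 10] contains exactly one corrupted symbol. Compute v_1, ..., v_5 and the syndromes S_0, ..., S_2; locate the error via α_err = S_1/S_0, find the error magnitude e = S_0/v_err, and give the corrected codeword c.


S = (10, 3, 2), error at position 2, error magnitude e = 4, c = [1, 8, 0, 9, 10].

Step 1: column multipliers v_i = (∏_{j≠i}(α_i − α_j))^{−1} mod 11.
  i = 1 (α = 6): (6−8)(6−1)(6−2)(6−7) = (−2)·5·4·(−1) = 40 ≡ 7, so v_1 = 7^{−1} = 8 (mod 11).
  i = 2 (α = 8): (8−6)(8−1)(8−2)(8−7) = 2·7·6·1 = 84 ≡ 7, so v_2 = 7^{−1} = 8 (mod 11).
  i = 3 (α = 1): (1−6)(1−8)(1−2)(1−7) = (−5)·(−7)·(−1)·(−6) = 210 ≡ 1, so v_3 = 1^{−1} = 1 (mod 11).
  i = 4 (α = 2): (2−6)(2−8)(2−1)(2−7) = (−4)·(−6)·1·(−5) = −120 ≡ 1, so v_4 = 1^{−1} = 1 (mod 11).
  i = 5 (α = 7): (7−6)(7−8)(7−1)(7−2) = 1·(−1)·6·5 = −30 ≡ 3, so v_5 = 3^{−1} = 4 (mod 11).
  v = [8, 8, 1, 1, 4].
Step 2: syndromes of r = [1, 1, 0, 9, 10] (all sums mod 11).
  S_0 = Σ v_i r_i = 8·1 + 8·1 + 1·0 + 1·9 + 4·10 = 65 ≡ 10.
  S_1 = Σ v_i α_i r_i = 8·6·1 + 8·8·1 + 1·1·0 + 1·2·9 + 4·7·10 = 410 ≡ 3.
  α_i^2 mod 11 = [3, 9, 1, 4, 5].
  S_2 = Σ v_i α_i^2 r_i = 8·3·1 + 8·9·1 + 1·1·0 + 1·4·9 + 4·5·10 = 332 ≡ 2.
  S = (10, 3, 2) ≠ 0, so r is not a codeword (an error is present).
Step 3: locate the error. For a single error e at position i, S_ℓ = v_i·e·α_i^ℓ, so α_err = S_1/S_0.
  S_0^{−1} = 10^{−1} = 10 (mod 11), so α_err = 3·10 = 30 ≡ 8 = α_2. Error position i = 2.
  Consistency check: S_2/S_1 = 2·4 = 8 ≡ 8 = α_err ✓ (single-error assumption holds).
Step 4: error magnitude e = S_0/v_2 = S_0·∏_{j≠2}(α_2 − α_j) = 10·7 = 70 ≡ 4 (mod 11).
Step 5: correct position 2: c_2 = r_2 − e = 1 − 4 ≡ 8 (mod 11). Hence c = [1, 8, 0, 9, 10].
  Check: interpolating c through the α_i gives m(x) = 2 + 9·x (degree < 2) with m(α_i) = c_i for every i, so c is indeed a codeword.


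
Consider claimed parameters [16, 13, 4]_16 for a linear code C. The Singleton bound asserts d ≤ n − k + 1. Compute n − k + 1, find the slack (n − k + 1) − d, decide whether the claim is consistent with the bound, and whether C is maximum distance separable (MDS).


Singleton RHS = n − k + 1 = 4, slack = 0, bound satisfied, MDS.

Singleton bound: d ≤ n − k + 1.
Here n = 16, k = 13, so n − k + 1 = 4.
Given d = 4, check d ≤ 4: YES.
Slack = (n − k + 1) − d = 0.
The code is MDS (slack = 0).
Description: the claimed parameters are [16, 13, 4]_16; such a code would be MDS (meets Singleton bound).


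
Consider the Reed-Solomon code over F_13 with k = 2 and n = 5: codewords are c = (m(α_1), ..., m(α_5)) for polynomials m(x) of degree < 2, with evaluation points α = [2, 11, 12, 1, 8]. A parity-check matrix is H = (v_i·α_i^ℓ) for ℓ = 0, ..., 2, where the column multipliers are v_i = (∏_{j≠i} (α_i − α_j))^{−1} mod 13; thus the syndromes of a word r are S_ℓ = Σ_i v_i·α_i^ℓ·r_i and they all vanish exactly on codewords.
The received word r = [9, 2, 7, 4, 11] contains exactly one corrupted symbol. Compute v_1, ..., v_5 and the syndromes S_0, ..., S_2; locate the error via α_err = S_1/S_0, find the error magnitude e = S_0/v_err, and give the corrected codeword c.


S = (5, 1, 8), error at position 5, error magnitude e = 11, c = [9, 2, 7, 4, 0].

Step 1: column multipliers v_i = (∏_{j≠i}(α_i − α_j))^{−1} mod 13.
  i = 1 (α = 2): (2−11)(2−12)(2−1)(2−8) = (−9)·(−10)·1·(−6) = −540 ≡ 6, so v_1 = 6^{−1} = 11 (mod 13).
  i = 2 (α = 11): (11−2)(11−12)(11−1)(11−8) = 9·(−1)·10·3 = −270 ≡ 3, so v_2 = 3^{−1} = 9 (mod 13).
  i = 3 (α = 12): (12−2)(12−11)(12−1)(12−8) = 10·1·11·4 = 440 ≡ 11, so v_3 = 11^{−1} = 6 (mod 13).
  i = 4 (α = 1): (1−2)(1−11)(1−12)(1−8) = (−1)·(−10)·(−11)·(−7) = 770 ≡ 3, so v_4 = 3^{−1} = 9 (mod 13).
  i = 5 (α = 8): (8−2)(8−11)(8−12)(8−1) = 6·(−3)·(−4)·7 = 504 ≡ 10, so v_5 = 10^{−1} = 4 (mod 13).
  v = [11, 9, 6, 9, 4].
Step 2: syndromes of r = [9, 2, 7, 4, 11] (all sums mod 13).
  S_0 = Σ v_i r_i = 11·9 + 9·2 + 6·7 + 9·4 + 4·11 = 239 ≡ 5.
  S_1 = Σ v_i α_i r_i = 11·2·9 + 9·11·2 + 6·12·7 + 9·1·4 + 4·8·11 = 1288 ≡ 1.
  α_i^2 mod 13 = [4, 4, 1, 1, 12].
  S_2 = Σ v_i α_i^2 r_i = 11·4·9 + 9·4·2 + 6·1·7 + 9·1·4 + 4·12·11 = 1074 ≡ 8.
  S = (5, 1, 8) ≠ 0, so r is not a codeword (an error is present).
Step 3: locate the error. For a single error e at position i, S_ℓ = v_i·e·α_i^ℓ, so α_err = S_1/S_0.
  S_0^{−1} = 5^{−1} = 8 (mod 13), so α_err = 1·8 = 8 ≡ 8 = α_5. Error position i = 5.
  Consistency check: S_2/S_1 = 8·1 = 8 ≡ 8 = α_err ✓ (single-error assumption holds).
Step 4: error magnitude e = S_0/v_5 = S_0·∏_{j≠5}(α_5 − α_j) = 5·10 = 50 ≡ 11 (mod 13).
Step 5: correct position 5: c_5 = r_5 − e = 11 − 11 ≡ 0 (mod 13). Hence c = [9, 2, 7, 4, 0].
  Check: interpolating c through the α_i gives m(x) = 12 + 5·x (degree < 2) with m(α_i) = c_i for every i, so c is indeed a codeword.


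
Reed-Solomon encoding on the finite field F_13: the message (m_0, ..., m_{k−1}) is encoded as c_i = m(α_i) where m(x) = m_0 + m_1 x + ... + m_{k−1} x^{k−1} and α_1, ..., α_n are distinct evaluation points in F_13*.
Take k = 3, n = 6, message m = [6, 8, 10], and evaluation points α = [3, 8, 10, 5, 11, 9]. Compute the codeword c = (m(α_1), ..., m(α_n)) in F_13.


c = [3, 8, 7, 10, 4, 4]

Message polynomial: m(x) = 6 + 8·x + 10·x^2 (mod 13).
For each evaluation point α_i, compute m(α_i) mod 13:
  α_1 = 3: Horner steps 10 → 12 → 3, so m(3) = 3.
  α_2 = 8: Horner steps 10 → 10 → 8, so m(8) = 8.
  α_3 = 10: Horner steps 10 → 4 → 7, so m(10) = 7.
  α_4 = 5: Horner steps 10 → 6 → 10, so m(5) = 10.
  α_5 = 11: Horner steps 10 → 1 → 4, so m(11) = 4.
  α_6 = 9: Horner steps 10 → 7 → 4, so m(9) = 4.
Codeword c = [3, 8, 7, 10, 4, 4] ∈ F_13^6.


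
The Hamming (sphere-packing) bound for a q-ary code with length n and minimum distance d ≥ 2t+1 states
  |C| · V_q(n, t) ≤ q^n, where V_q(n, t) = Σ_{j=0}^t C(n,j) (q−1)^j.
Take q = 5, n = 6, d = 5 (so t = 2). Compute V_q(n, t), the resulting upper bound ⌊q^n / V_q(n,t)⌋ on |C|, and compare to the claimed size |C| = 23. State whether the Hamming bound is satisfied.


V_q(n, t) = 265, q^n = 15625, Hamming bound = 58, |C| = 23 ≤ bound (satisfied).

Step 1: Compute V_q(n, t) = Σ_{j=0}^2 C(n, j) (q−1)^j.
  j = 0: C(6,0)·(4)^0 = 1·1 = 1.
  j = 1: C(6,1)·(4)^1 = 6·4 = 24.
  j = 2: C(6,2)·(4)^2 = 15·16 = 240.
  V_q(n, t) = 1 + 24 + 240 = 265.
Step 2: q^n = 5^6 = 15625.
Step 3: Hamming bound ⌊q^n / V_q(n,t)⌋ = ⌊15625/265⌋ = 58.
Step 4: Compare |C| = 23 to 58: satisfied.
The claimed |C| lies below the Hamming bound.


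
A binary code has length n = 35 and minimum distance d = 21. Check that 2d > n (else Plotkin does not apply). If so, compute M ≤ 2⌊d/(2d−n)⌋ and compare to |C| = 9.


Plotkin bound M ≤ 6; given |C| = 9 > bound (violated).

Check applicability: 2d = 42, n = 35.
2d − n = 7 > 0, so Plotkin applies.
Compute d/(2d−n) = 21/7 ≈ 3.0000.
⌊d/(2d−n)⌋ = 3.
Plotkin bound: M ≤ 2·3 = 6.
Given |C| = 9, check: VIOLATED.
This |C| is above the Plotkin bound, so no binary code with n = 35, d = 21 and 9 codewords exists.


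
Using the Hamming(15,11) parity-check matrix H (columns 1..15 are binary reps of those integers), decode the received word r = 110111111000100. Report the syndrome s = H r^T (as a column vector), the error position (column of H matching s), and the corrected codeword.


s = (1, 1, 1, 1)^T, error position = 15, corrected codeword c = 110111111000101

Compute s = H r^T mod 2 one row at a time:
  s_1 = 1 + 1 + 0 + 0 + 0 + 1 + 0 + 0 = 3 ≡ 1 (mod 2).
  s_2 = 1 + 1 + 1 + 1 + 0 + 1 + 0 + 0 = 5 ≡ 1 (mod 2).
  s_3 = 1 + 0 + 1 + 1 + 0 + 0 + 0 + 0 = 3 ≡ 1 (mod 2).
  s_4 = 1 + 0 + 1 + 1 + 1 + 0 + 1 + 0 = 5 ≡ 1 (mod 2).
s = (1, 1, 1, 1)^T — this equals column 15 of H (binary 1111), so error is at position 15.
Correct: flip bit 15 of r = 110111111000100 to get c = 110111111000101.


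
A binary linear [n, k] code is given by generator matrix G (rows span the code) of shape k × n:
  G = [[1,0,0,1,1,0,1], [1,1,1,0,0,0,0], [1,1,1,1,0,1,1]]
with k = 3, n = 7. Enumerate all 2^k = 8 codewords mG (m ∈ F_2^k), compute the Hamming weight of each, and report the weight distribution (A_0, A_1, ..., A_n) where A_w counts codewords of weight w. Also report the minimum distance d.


Weight distribution: A_0 = 1, A_3 = 3, A_4 = 2, A_5 = 1, A_6 = 1. Minimum distance d = 3.

Enumerate all 2^3 = 8 messages m ∈ F_2^3.
For each, compute codeword c = mG in F_2^7, then tally its weight.
  m = 000 → c = 0000000, weight = 0.
  m = 100 → c = 1001101, weight = 4.
  m = 010 → c = 1110000, weight = 3.
  m = 110 → c = 0111101, weight = 5.
  m = 001 → c = 1111011, weight = 6.
  m = 101 → c = 0110110, weight = 4.
  m = 011 → c = 0001011, weight = 3.
  m = 111 → c = 1000110, weight = 3.
Tally weights:
  weight 0: 1 codewords.
  weight 3: 3 codewords.
  weight 4: 2 codewords.
  weight 5: 1 codewords.
  weight 6: 1 codewords.
Minimum distance d = smallest w > 0 with A_w > 0 = 3.
Sanity: Σ A_w = 8 = 2^3 = 8 ✓.


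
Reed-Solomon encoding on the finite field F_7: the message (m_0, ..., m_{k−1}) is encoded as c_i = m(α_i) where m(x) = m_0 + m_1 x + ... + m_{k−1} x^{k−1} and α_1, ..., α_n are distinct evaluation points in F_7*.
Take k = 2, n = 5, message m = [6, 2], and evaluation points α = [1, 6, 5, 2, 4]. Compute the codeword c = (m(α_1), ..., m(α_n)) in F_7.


c = [1, 4, 2, 3, 0]

Message polynomial: m(x) = 6 + 2·x (mod 7).
For each evaluation point α_i, compute m(α_i) mod 7:
  α_1 = 1: Horner steps 2 → 1, so m(1) = 1.
  α_2 = 6: Horner steps 2 → 4, so m(6) = 4.
  α_3 = 5: Horner steps 2 → 2, so m(5) = 2.
  α_4 = 2: Horner steps 2 → 3, so m(2) = 3.
  α_5 = 4: Horner steps 2 → 0, so m(4) = 0.
Codeword c = [1, 4, 2, 3, 0] ∈ F_7^5.


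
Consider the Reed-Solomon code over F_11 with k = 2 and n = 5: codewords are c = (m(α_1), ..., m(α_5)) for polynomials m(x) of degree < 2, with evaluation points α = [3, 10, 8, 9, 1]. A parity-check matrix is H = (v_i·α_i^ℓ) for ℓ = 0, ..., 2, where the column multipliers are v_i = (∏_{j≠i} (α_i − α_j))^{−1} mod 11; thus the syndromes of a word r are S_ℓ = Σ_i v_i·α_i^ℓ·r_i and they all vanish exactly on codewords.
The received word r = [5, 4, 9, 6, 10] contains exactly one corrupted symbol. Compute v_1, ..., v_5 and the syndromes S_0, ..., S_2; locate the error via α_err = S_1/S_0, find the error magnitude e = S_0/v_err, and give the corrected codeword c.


S = (7, 8, 6), error at position 4, error magnitude e = 5, c = [5, 4, 9, 1, 10].

Step 1: column multipliers v_i = (∏_{j≠i}(α_i − α_j))^{−1} mod 11.
  i = 1 (α = 3): (3−10)(3−8)(3−9)(3−1) = (−7)·(−5)·(−6)·2 = −420 ≡ 9, so v_1 = 9^{−1} = 5 (mod 11).
  i = 2 (α = 10): (10−3)(10−8)(10−9)(10−1) = 7·2·1·9 = 126 ≡ 5, so v_2 = 5^{−1} = 9 (mod 11).
  i = 3 (α = 8): (8−3)(8−10)(8−9)(8−1) = 5·(−2)·(−1)·7 = 70 ≡ 4, so v_3 = 4^{−1} = 3 (mod 11).
  i = 4 (α = 9): (9−3)(9−10)(9−8)(9−1) = 6·(−1)·1·8 = −48 ≡ 7, so v_4 = 7^{−1} = 8 (mod 11).
  i = 5 (α = 1): (1−3)(1−10)(1−8)(1−9) = (−2)·(−9)·(−7)·(−8) = 1008 ≡ 7, so v_5 = 7^{−1} = 8 (mod 11).
  v = [5, 9, 3, 8, 8].
Step 2: syndromes of r = [5, 4, 9, 6, 10] (all sums mod 11).
  S_0 = Σ v_i r_i = 5·5 + 9·4 + 3·9 + 8·6 + 8·10 = 216 ≡ 7.
  S_1 = Σ v_i α_i r_i = 5·3·5 + 9·10·4 + 3·8·9 + 8·9·6 + 8·1·10 = 1163 ≡ 8.
  α_i^2 mod 11 = [9, 1, 9, 4, 1].
  S_2 = Σ v_i α_i^2 r_i = 5·9·5 + 9·1·4 + 3·9·9 + 8·4·6 + 8·1·10 = 776 ≡ 6.
  S = (7, 8, 6) ≠ 0, so r is not a codeword (an error is present).
Step 3: locate the error. For a single error e at position i, S_ℓ = v_i·e·α_i^ℓ, so α_err = S_1/S_0.
  S_0^{−1} = 7^{−1} = 8 (mod 11), so α_err = 8·8 = 64 ≡ 9 = α_4. Error position i = 4.
  Consistency check: S_2/S_1 = 6·7 = 42 ≡ 9 = α_err ✓ (single-error assumption holds).
Step 4: error magnitude e = S_0/v_4 = S_0·∏_{j≠4}(α_4 − α_j) = 7·7 = 49 ≡ 5 (mod 11).
Step 5: correct position 4: c_4 = r_4 − e = 6 − 5 ≡ 1 (mod 11). Hence c = [5, 4, 9, 1, 10].
  Check: interpolating c through the α_i gives m(x) = 7 + 3·x (degree < 2) with m(α_i) = c_i for every i, so c is indeed a codeword.


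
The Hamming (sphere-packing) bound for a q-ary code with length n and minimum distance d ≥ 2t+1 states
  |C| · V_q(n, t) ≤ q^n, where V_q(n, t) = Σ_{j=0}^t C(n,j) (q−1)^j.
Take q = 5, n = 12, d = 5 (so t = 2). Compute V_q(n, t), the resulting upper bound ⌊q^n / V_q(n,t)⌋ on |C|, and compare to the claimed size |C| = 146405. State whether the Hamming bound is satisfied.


V_q(n, t) = 1105, q^n = 244140625, Hamming bound = 220941, |C| = 146405 ≤ bound (satisfied).

Step 1: Compute V_q(n, t) = Σ_{j=0}^2 C(n, j) (q−1)^j.
  j = 0: C(12,0)·(4)^0 = 1·1 = 1.
  j = 1: C(12,1)·(4)^1 = 12·4 = 48.
  j = 2: C(12,2)·(4)^2 = 66·16 = 1056.
  V_q(n, t) = 1 + 48 + 1056 = 1105.
Step 2: q^n = 5^12 = 244140625.
Step 3: Hamming bound ⌊q^n / V_q(n,t)⌋ = ⌊244140625/1105⌋ = 220941.
Step 4: Compare |C| = 146405 to 220941: satisfied.
The claimed |C| lies below the Hamming bound.


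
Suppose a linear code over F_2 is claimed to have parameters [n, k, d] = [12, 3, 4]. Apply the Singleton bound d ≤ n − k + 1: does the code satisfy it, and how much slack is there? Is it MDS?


Singleton RHS = n − k + 1 = 10, slack = 6, bound satisfied, not MDS.

Singleton bound: d ≤ n − k + 1.
Here n = 12, k = 3, so n − k + 1 = 10.
Given d = 4, check d ≤ 10: YES.
Slack = (n − k + 1) − d = 6.
The code is NOT MDS (slack = 6 > 0).
Description: the claimed parameters are [12, 3, 4]_2; such a code would be non-MDS.


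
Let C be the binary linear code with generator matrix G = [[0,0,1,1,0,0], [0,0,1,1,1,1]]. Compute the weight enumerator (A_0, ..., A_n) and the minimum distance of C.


Weight distribution: A_0 = 1, A_2 = 2, A_4 = 1. Minimum distance d = 2.

Enumerate all 2^2 = 4 messages m ∈ F_2^2.
For each, compute codeword c = mG in F_2^6, then tally its weight.
  m = 00 → c = 000000, weight = 0.
  m = 10 → c = 001100, weight = 2.
  m = 01 → c = 001111, weight = 4.
  m = 11 → c = 000011, weight = 2.
Tally weights:
  weight 0: 1 codewords.
  weight 2: 2 codewords.
  weight 4: 1 codewords.
Minimum distance d = smallest w > 0 with A_w > 0 = 2.
Sanity: Σ A_w = 4 = 2^2 = 4 ✓.


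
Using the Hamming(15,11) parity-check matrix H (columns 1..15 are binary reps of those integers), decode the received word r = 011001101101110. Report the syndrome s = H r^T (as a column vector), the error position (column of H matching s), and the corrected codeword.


s = (1, 1, 0, 0)^T, error position = 12, corrected codeword c = 011001101100110

Compute s = H r^T mod 2 one row at a time:
  s_1 = 0 + 1 + 1 + 0 + 1 + 1 + 1 + 0 = 5 ≡ 1 (mod 2).
  s_2 = 0 + 0 + 1 + 1 + 1 + 1 + 1 + 0 = 5 ≡ 1 (mod 2).
  s_3 = 1 + 1 + 1 + 1 + 1 + 0 + 1 + 0 = 6 ≡ 0 (mod 2).
  s_4 = 0 + 1 + 0 + 1 + 1 + 0 + 1 + 0 = 4 ≡ 0 (mod 2).
s = (1, 1, 0, 0)^T — this equals column 12 of H (binary 1100), so error is at position 12.
Correct: flip bit 12 of r = 011001101101110 to get c = 011001101100110.


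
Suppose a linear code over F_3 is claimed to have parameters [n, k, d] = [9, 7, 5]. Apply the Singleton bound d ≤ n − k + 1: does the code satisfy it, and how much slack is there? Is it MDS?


Singleton RHS = n − k + 1 = 3, slack = -2, bound violated (no such code; not MDS).

Singleton bound: d ≤ n − k + 1.
Here n = 9, k = 7, so n − k + 1 = 3.
Given d = 5, check d ≤ 3: NO.
Slack = (n − k + 1) − d = -2.
The slack is negative: d = 5 exceeds n − k + 1 = 3 by 2, so the Singleton bound is violated and no linear [9, 7, 5]_3 code can exist. In particular it is not MDS (MDS requires d = n − k + 1 exactly).
Description: the claimed parameters are [9, 7, 5]_3; such a code would be impossible (violates the Singleton bound).


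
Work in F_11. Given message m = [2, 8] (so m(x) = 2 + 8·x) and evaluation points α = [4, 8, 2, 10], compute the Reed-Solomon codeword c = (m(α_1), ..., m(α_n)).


c = [1, 0, 7, 5]

Message polynomial: m(x) = 2 + 8·x (mod 11).
For each evaluation point α_i, compute m(α_i) mod 11:
  α_1 = 4: Horner steps 8 → 1, so m(4) = 1.
  α_2 = 8: Horner steps 8 → 0, so m(8) = 0.
  α_3 = 2: Horner steps 8 → 7, so m(2) = 7.
  α_4 = 10: Horner steps 8 → 5, so m(10) = 5.
Codeword c = [1, 0, 7, 5] ∈ F_11^4.


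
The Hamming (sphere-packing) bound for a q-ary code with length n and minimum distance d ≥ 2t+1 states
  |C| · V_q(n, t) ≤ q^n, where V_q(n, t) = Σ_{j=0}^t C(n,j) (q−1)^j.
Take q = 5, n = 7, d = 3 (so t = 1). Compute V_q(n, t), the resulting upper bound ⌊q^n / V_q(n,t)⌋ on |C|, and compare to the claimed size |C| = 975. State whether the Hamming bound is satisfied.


V_q(n, t) = 29, q^n = 78125, Hamming bound = 2693, |C| = 975 ≤ bound (satisfied).

Step 1: Compute V_q(n, t) = Σ_{j=0}^1 C(n, j) (q−1)^j.
  j = 0: C(7,0)·(4)^0 = 1·1 = 1.
  j = 1: C(7,1)·(4)^1 = 7·4 = 28.
  V_q(n, t) = 1 + 28 = 29.
Step 2: q^n = 5^7 = 78125.
Step 3: Hamming bound ⌊q^n / V_q(n,t)⌋ = ⌊78125/29⌋ = 2693.
Step 4: Compare |C| = 975 to 2693: satisfied.
The claimed |C| lies below the Hamming bound.


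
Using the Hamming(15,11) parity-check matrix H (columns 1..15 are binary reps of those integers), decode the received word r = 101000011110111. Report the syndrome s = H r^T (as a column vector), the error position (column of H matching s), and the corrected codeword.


s = (1, 1, 1, 0)^T, error position = 14, corrected codeword c = 101000011110101

Compute s = H r^T mod 2 one row at a time:
  s_1 = 1 + 1 + 1 + 1 + 0 + 1 + 1 + 1 = 7 ≡ 1 (mod 2).
  s_2 = 0 + 0 + 0 + 0 + 0 + 1 + 1 + 1 = 3 ≡ 1 (mod 2).
  s_3 = 0 + 1 + 0 + 0 + 1 + 1 + 1 + 1 = 5 ≡ 1 (mod 2).
  s_4 = 1 + 1 + 0 + 0 + 1 + 1 + 1 + 1 = 6 ≡ 0 (mod 2).
s = (1, 1, 1, 0)^T — this equals column 14 of H (binary 1110), so error is at position 14.
Correct: flip bit 14 of r = 101000011110111 to get c = 101000011110101.


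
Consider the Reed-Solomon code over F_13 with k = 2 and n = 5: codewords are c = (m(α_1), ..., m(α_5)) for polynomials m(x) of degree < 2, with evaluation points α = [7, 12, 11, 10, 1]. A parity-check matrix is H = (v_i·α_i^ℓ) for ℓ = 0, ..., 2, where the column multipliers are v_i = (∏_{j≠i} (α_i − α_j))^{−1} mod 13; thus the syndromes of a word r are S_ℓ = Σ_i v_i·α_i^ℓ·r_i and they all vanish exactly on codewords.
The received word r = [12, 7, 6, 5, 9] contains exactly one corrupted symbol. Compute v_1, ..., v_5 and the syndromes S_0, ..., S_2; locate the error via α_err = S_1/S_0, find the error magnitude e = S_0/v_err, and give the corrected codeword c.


S = (9, 11, 12), error at position 1, error magnitude e = 10, c = [2, 7, 6, 5, 9].

Step 1: column multipliers v_i = (∏_{j≠i}(α_i − α_j))^{−1} mod 13.
  i = 1 (α = 7): (7−12)(7−11)(7−10)(7−1) = (−5)·(−4)·(−3)·6 = −360 ≡ 4, so v_1 = 4^{−1} = 10 (mod 13).
  i = 2 (α = 12): (12−7)(12−11)(12−10)(12−1) = 5·1·2·11 = 110 ≡ 6, so v_2 = 6^{−1} = 11 (mod 13).
  i = 3 (α = 11): (11−7)(11−12)(11−10)(11−1) = 4·(−1)·1·10 = −40 ≡ 12, so v_3 = 12^{−1} = 12 (mod 13).
  i = 4 (α = 10): (10−7)(10−12)(10−11)(10−1) = 3·(−2)·(−1)·9 = 54 ≡ 2, so v_4 = 2^{−1} = 7 (mod 13).
  i = 5 (α = 1): (1−7)(1−12)(1−11)(1−10) = (−6)·(−11)·(−10)·(−9) = 5940 ≡ 12, so v_5 = 12^{−1} = 12 (mod 13).
  v = [10, 11, 12, 7, 12].
Step 2: syndromes of r = [12, 7, 6, 5, 9] (all sums mod 13).
  S_0 = Σ v_i r_i = 10·12 + 11·7 + 12·6 + 7·5 + 12·9 = 412 ≡ 9.
  S_1 = Σ v_i α_i r_i = 10·7·12 + 11·12·7 + 12·11·6 + 7·10·5 + 12·1·9 = 3014 ≡ 11.
  α_i^2 mod 13 = [10, 1, 4, 9, 1].
  S_2 = Σ v_i α_i^2 r_i = 10·10·12 + 11·1·7 + 12·4·6 + 7·9·5 + 12·1·9 = 1988 ≡ 12.
  S = (9, 11, 12) ≠ 0, so r is not a codeword (an error is present).
Step 3: locate the error. For a single error e at position i, S_ℓ = v_i·e·α_i^ℓ, so α_err = S_1/S_0.
  S_0^{−1} = 9^{−1} = 3 (mod 13), so α_err = 11·3 = 33 ≡ 7 = α_1. Error position i = 1.
  Consistency check: S_2/S_1 = 12·6 = 72 ≡ 7 = α_err ✓ (single-error assumption holds).
Step 4: error magnitude e = S_0/v_1 = S_0·∏_{j≠1}(α_1 − α_j) = 9·4 = 36 ≡ 10 (mod 13).
Step 5: correct position 1: c_1 = r_1 − e = 12 − 10 ≡ 2 (mod 13). Hence c = [2, 7, 6, 5, 9].
  Check: interpolating c through the α_i gives m(x) = 8 + 1·x (degree < 2) with m(α_i) = c_i for every i, so c is indeed a codeword.


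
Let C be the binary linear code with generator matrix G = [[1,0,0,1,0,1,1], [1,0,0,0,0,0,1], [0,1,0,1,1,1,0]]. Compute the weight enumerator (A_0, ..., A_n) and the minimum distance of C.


Weight distribution: A_0 = 1, A_2 = 3, A_4 = 3, A_6 = 1. Minimum distance d = 2.

Enumerate all 2^3 = 8 messages m ∈ F_2^3.
For each, compute codeword c = mG in F_2^7, then tally its weight.
  m = 000 → c = 0000000, weight = 0.
  m = 100 → c = 1001011, weight = 4.
  m = 010 → c = 1000001, weight = 2.
  m = 110 → c = 0001010, weight = 2.
  m = 001 → c = 0101110, weight = 4.
  m = 101 → c = 1100101, weight = 4.
  m = 011 → c = 1101111, weight = 6.
  m = 111 → c = 0100100, weight = 2.
Tally weights:
  weight 0: 1 codewords.
  weight 2: 3 codewords.
  weight 4: 3 codewords.
  weight 6: 1 codewords.
Minimum distance d = smallest w > 0 with A_w > 0 = 2.
Sanity: Σ A_w = 8 = 2^3 = 8 ✓.


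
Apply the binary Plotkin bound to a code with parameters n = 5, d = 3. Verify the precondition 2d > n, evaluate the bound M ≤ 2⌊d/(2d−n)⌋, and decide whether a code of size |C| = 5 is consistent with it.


Plotkin bound M ≤ 6; given |C| = 5 ≤ bound (satisfied).

Check applicability: 2d = 6, n = 5.
2d − n = 1 > 0, so Plotkin applies.
Compute d/(2d−n) = 3/1 ≈ 3.0000.
⌊d/(2d−n)⌋ = 3.
Plotkin bound: M ≤ 2·3 = 6.
Given |C| = 5, check: satisfied.
This |C| is below the Plotkin bound.


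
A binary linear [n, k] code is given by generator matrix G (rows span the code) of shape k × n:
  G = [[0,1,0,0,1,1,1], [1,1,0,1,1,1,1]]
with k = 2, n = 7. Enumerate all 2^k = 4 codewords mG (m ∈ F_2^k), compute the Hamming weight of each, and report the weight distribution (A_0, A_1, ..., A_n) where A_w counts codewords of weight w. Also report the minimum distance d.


Weight distribution: A_0 = 1, A_2 = 1, A_4 = 1, A_6 = 1. Minimum distance d = 2.

Enumerate all 2^2 = 4 messages m ∈ F_2^2.
For each, compute codeword c = mG in F_2^7, then tally its weight.
  m = 00 → c = 0000000, weight = 0.
  m = 10 → c = 0100111, weight = 4.
  m = 01 → c = 1101111, weight = 6.
  m = 11 → c = 1001000, weight = 2.
Tally weights:
  weight 0: 1 codewords.
  weight 2: 1 codewords.
  weight 4: 1 codewords.
  weight 6: 1 codewords.
Minimum distance d = smallest w > 0 with A_w > 0 = 2.
Sanity: Σ A_w = 4 = 2^2 = 4 ✓.


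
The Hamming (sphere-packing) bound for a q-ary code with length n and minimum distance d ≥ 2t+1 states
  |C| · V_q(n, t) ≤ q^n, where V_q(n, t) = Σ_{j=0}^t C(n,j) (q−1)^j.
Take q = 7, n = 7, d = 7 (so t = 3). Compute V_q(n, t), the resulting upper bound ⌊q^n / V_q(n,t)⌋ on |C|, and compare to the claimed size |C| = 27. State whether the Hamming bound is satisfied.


V_q(n, t) = 8359, q^n = 823543, Hamming bound = 98, |C| = 27 ≤ bound (satisfied).

Step 1: Compute V_q(n, t) = Σ_{j=0}^3 C(n, j) (q−1)^j.
  j = 0: C(7,0)·(6)^0 = 1·1 = 1.
  j = 1: C(7,1)·(6)^1 = 7·6 = 42.
  j = 2: C(7,2)·(6)^2 = 21·36 = 756.
  j = 3: C(7,3)·(6)^3 = 35·216 = 7560.
  V_q(n, t) = 1 + 42 + 756 + 7560 = 8359.
Step 2: q^n = 7^7 = 823543.
Step 3: Hamming bound ⌊q^n / V_q(n,t)⌋ = ⌊823543/8359⌋ = 98.
Step 4: Compare |C| = 27 to 98: satisfied.
The claimed |C| lies below the Hamming bound.


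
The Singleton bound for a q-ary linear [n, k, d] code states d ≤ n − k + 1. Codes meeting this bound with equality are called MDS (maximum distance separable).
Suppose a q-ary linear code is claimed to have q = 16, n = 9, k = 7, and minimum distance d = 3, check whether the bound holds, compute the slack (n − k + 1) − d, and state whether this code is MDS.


Singleton RHS = n − k + 1 = 3, slack = 0, bound satisfied, MDS.

Singleton bound: d ≤ n − k + 1.
Here n = 9, k = 7, so n − k + 1 = 3.
Given d = 3, check d ≤ 3: YES.
Slack = (n − k + 1) − d = 0.
The code is MDS (slack = 0).
Description: the claimed parameters are [9, 7, 3]_16; such a code would be MDS (meets Singleton bound).


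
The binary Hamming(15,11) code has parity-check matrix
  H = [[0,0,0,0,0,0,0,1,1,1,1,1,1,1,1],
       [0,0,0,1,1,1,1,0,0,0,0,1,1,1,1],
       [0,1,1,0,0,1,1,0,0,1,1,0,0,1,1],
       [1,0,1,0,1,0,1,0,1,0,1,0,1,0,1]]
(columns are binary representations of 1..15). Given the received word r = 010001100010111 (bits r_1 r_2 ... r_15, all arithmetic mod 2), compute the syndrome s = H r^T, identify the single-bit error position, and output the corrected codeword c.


s = (0, 1, 0, 0)^T, error position = 4, corrected codeword c = 010101100010111

Compute s = H r^T mod 2 one row at a time:
  s_1 = 0 + 0 + 0 + 1 + 0 + 1 + 1 + 1 = 4 ≡ 0 (mod 2).
  s_2 = 0 + 0 + 1 + 1 + 0 + 1 + 1 + 1 = 5 ≡ 1 (mod 2).
  s_3 = 1 + 0 + 1 + 1 + 0 + 1 + 1 + 1 = 6 ≡ 0 (mod 2).
  s_4 = 0 + 0 + 0 + 1 + 0 + 1 + 1 + 1 = 4 ≡ 0 (mod 2).
s = (0, 1, 0, 0)^T — this equals column 4 of H (binary 0100), so error is at position 4.
Correct: flip bit 4 of r = 010001100010111 to get c = 010101100010111.


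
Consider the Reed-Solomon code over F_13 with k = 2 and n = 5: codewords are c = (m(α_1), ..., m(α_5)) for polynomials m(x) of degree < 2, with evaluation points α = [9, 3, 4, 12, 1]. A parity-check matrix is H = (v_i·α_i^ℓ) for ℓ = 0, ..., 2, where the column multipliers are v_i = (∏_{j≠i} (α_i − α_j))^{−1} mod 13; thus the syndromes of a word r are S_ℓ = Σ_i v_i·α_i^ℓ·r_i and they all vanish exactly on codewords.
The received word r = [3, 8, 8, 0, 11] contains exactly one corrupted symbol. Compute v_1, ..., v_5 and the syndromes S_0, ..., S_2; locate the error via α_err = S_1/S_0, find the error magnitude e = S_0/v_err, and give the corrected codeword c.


S = (10, 4, 12), error at position 2, error magnitude e = 12, c = [3, 9, 8, 0, 11].

Step 1: column multipliers v_i = (∏_{j≠i}(α_i − α_j))^{−1} mod 13.
  i = 1 (α = 9): (9−3)(9−4)(9−12)(9−1) = 6·5·(−3)·8 = −720 ≡ 8, so v_1 = 8^{−1} = 5 (mod 13).
  i = 2 (α = 3): (3−9)(3−4)(3−12)(3−1) = (−6)·(−1)·(−9)·2 = −108 ≡ 9, so v_2 = 9^{−1} = 3 (mod 13).
  i = 3 (α = 4): (4−9)(4−3)(4−12)(4−1) = (−5)·1·(−8)·3 = 120 ≡ 3, so v_3 = 3^{−1} = 9 (mod 13).
  i = 4 (α = 12): (12−9)(12−3)(12−4)(12−1) = 3·9·8·11 = 2376 ≡ 10, so v_4 = 10^{−1} = 4 (mod 13).
  i = 5 (α = 1): (1−9)(1−3)(1−4)(1−12) = (−8)·(−2)·(−3)·(−11) = 528 ≡ 8, so v_5 = 8^{−1} = 5 (mod 13).
  v = [5, 3, 9, 4, 5].
Step 2: syndromes of r = [3, 8, 8, 0, 11] (all sums mod 13).
  S_0 = Σ v_i r_i = 5·3 + 3·8 + 9·8 + 4·0 + 5·11 = 166 ≡ 10.
  S_1 = Σ v_i α_i r_i = 5·9·3 + 3·3·8 + 9·4·8 + 4·12·0 + 5·1·11 = 550 ≡ 4.
  α_i^2 mod 13 = [3, 9, 3, 1, 1].
  S_2 = Σ v_i α_i^2 r_i = 5·3·3 + 3·9·8 + 9·3·8 + 4·1·0 + 5·1·11 = 532 ≡ 12.
  S = (10, 4, 12) ≠ 0, so r is not a codeword (an error is present).
Step 3: locate the error. For a single error e at position i, S_ℓ = v_i·e·α_i^ℓ, so α_err = S_1/S_0.
  S_0^{−1} = 10^{−1} = 4 (mod 13), so α_err = 4·4 = 16 ≡ 3 = α_2. Error position i = 2.
  Consistency check: S_2/S_1 = 12·10 = 120 ≡ 3 = α_err ✓ (single-error assumption holds).
Step 4: error magnitude e = S_0/v_2 = S_0·∏_{j≠2}(α_2 − α_j) = 10·9 = 90 ≡ 12 (mod 13).
Step 5: correct position 2: c_2 = r_2 − e = 8 − 12 ≡ 9 (mod 13). Hence c = [3, 9, 8, 0, 11].
  Check: interpolating c through the α_i gives m(x) = 12 + 12·x (degree < 2) with m(α_i) = c_i for every i, so c is indeed a codeword.


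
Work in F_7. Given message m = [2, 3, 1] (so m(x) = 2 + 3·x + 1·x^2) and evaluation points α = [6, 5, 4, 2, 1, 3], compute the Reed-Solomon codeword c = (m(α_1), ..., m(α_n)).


c = [0, 0, 2, 5, 6, 6]

Message polynomial: m(x) = 2 + 3·x + 1·x^2 (mod 7).
For each evaluation point α_i, compute m(α_i) mod 7:
  α_1 = 6: Horner steps 1 → 2 → 0, so m(6) = 0.
  α_2 = 5: Horner steps 1 → 1 → 0, so m(5) = 0.
  α_3 = 4: Horner steps 1 → 0 → 2, so m(4) = 2.
  α_4 = 2: Horner steps 1 → 5 → 5, so m(2) = 5.
  α_5 = 1: Horner steps 1 → 4 → 6, so m(1) = 6.
  α_6 = 3: Horner steps 1 → 6 → 6, so m(3) = 6.
Codeword c = [0, 0, 2, 5, 6, 6] ∈ F_7^6.


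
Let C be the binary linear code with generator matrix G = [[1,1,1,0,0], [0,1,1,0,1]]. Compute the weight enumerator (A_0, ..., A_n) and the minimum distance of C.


Weight distribution: A_0 = 1, A_2 = 1, A_3 = 2. Minimum distance d = 2.

Enumerate all 2^2 = 4 messages m ∈ F_2^2.
For each, compute codeword c = mG in F_2^5, then tally its weight.
  m = 00 → c = 00000, weight = 0.
  m = 10 → c = 11100, weight = 3.
  m = 01 → c = 01101, weight = 3.
  m = 11 → c = 10001, weight = 2.
Tally weights:
  weight 0: 1 codewords.
  weight 2: 1 codewords.
  weight 3: 2 codewords.
Minimum distance d = smallest w > 0 with A_w > 0 = 2.
Sanity: Σ A_w = 4 = 2^2 = 4 ✓.


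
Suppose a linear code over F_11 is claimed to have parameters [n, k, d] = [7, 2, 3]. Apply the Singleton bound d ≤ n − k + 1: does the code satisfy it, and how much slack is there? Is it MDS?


Singleton RHS = n − k + 1 = 6, slack = 3, bound satisfied, not MDS.

Singleton bound: d ≤ n − k + 1.
Here n = 7, k = 2, so n − k + 1 = 6.
Given d = 3, check d ≤ 6: YES.
Slack = (n − k + 1) − d = 3.
The code is NOT MDS (slack = 3 > 0).
Description: the claimed parameters are [7, 2, 3]_11; such a code would be non-MDS.


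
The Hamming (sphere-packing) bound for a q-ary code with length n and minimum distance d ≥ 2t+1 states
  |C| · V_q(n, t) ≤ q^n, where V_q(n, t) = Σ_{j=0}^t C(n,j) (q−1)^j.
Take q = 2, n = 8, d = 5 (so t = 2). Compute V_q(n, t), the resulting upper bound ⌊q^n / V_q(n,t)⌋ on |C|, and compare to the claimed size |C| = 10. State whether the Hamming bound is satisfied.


V_q(n, t) = 37, q^n = 256, Hamming bound = 6, |C| = 10 > bound (violated).

Step 1: Compute V_q(n, t) = Σ_{j=0}^2 C(n, j) (q−1)^j.
  j = 0: C(8,0)·(1)^0 = 1·1 = 1.
  j = 1: C(8,1)·(1)^1 = 8·1 = 8.
  j = 2: C(8,2)·(1)^2 = 28·1 = 28.
  V_q(n, t) = 1 + 8 + 28 = 37.
Step 2: q^n = 2^8 = 256.
Step 3: Hamming bound ⌊q^n / V_q(n,t)⌋ = ⌊256/37⌋ = 6.
Step 4: Compare |C| = 10 to 6: violated.
The claimed |C| lies above the Hamming bound, so no 2-ary code of length 8 with d ≥ 5 can have 10 codewords.


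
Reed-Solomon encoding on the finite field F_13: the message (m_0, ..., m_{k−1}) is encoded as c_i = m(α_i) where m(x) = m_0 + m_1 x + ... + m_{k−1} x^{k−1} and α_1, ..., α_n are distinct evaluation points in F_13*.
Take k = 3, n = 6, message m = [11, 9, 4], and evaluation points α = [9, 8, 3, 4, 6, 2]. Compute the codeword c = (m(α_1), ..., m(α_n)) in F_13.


c = [0, 1, 9, 7, 1, 6]

Message polynomial: m(x) = 11 + 9·x + 4·x^2 (mod 13).
For each evaluation point α_i, compute m(α_i) mod 13:
  α_1 = 9: Horner steps 4 → 6 → 0, so m(9) = 0.
  α_2 = 8: Horner steps 4 → 2 → 1, so m(8) = 1.
  α_3 = 3: Horner steps 4 → 8 → 9, so m(3) = 9.
  α_4 = 4: Horner steps 4 → 12 → 7, so m(4) = 7.
  α_5 = 6: Horner steps 4 → 7 → 1, so m(6) = 1.
  α_6 = 2: Horner steps 4 → 4 → 6, so m(2) = 6.
Codeword c = [0, 1, 9, 7, 1, 6] ∈ F_13^6.


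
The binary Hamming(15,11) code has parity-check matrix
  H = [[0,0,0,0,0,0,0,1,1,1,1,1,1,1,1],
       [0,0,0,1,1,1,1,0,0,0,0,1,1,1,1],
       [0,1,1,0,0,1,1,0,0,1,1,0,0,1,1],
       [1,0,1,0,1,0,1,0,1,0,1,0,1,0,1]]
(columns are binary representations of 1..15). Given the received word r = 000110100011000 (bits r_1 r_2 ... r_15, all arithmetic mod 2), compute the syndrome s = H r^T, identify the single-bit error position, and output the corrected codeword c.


s = (0, 0, 0, 1)^T, error position = 1, corrected codeword c = 100110100011000

Compute s = H r^T mod 2 one row at a time:
  s_1 = 0 + 0 + 0 + 1 + 1 + 0 + 0 + 0 = 2 ≡ 0 (mod 2).
  s_2 = 1 + 1 + 0 + 1 + 1 + 0 + 0 + 0 = 4 ≡ 0 (mod 2).
  s_3 = 0 + 0 + 0 + 1 + 0 + 1 + 0 + 0 = 2 ≡ 0 (mod 2).
  s_4 = 0 + 0 + 1 + 1 + 0 + 1 + 0 + 0 = 3 ≡ 1 (mod 2).
s = (0, 0, 0, 1)^T — this equals column 1 of H (binary 0001), so error is at position 1.
Correct: flip bit 1 of r = 000110100011000 to get c = 100110100011000.


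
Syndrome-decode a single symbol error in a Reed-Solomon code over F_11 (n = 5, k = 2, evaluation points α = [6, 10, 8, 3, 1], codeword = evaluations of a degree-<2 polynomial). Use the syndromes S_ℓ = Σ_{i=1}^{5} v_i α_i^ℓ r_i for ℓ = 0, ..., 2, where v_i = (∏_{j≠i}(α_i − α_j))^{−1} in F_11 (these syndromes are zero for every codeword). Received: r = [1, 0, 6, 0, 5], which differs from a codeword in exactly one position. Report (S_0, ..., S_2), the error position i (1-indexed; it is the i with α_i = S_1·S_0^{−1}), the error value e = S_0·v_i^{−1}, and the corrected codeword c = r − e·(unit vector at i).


S = (10, 8, 2), error at position 4, error magnitude e = 1, c = [1, 0, 6, 10, 5].

Step 1: column multipliers v_i = (∏_{j≠i}(α_i − α_j))^{−1} mod 11.
  i = 1 (α = 6): (6−10)(6−8)(6−3)(6−1) = (−4)·(−2)·3·5 = 120 ≡ 10, so v_1 = 10^{−1} = 10 (mod 11).
  i = 2 (α = 10): (10−6)(10−8)(10−3)(10−1) = 4·2·7·9 = 504 ≡ 9, so v_2 = 9^{−1} = 5 (mod 11).
  i = 3 (α = 8): (8−6)(8−10)(8−3)(8−1) = 2·(−2)·5·7 = −140 ≡ 3, so v_3 = 3^{−1} = 4 (mod 11).
  i = 4 (α = 3): (3−6)(3−10)(3−8)(3−1) = (−3)·(−7)·(−5)·2 = −210 ≡ 10, so v_4 = 10^{−1} = 10 (mod 11).
  i = 5 (α = 1): (1−6)(1−10)(1−8)(1−3) = (−5)·(−9)·(−7)·(−2) = 630 ≡ 3, so v_5 = 3^{−1} = 4 (mod 11).
  v = [10, 5, 4, 10, 4].
Step 2: syndromes of r = [1, 0, 6, 0, 5] (all sums mod 11).
  S_0 = Σ v_i r_i = 10·1 + 5·0 + 4·6 + 10·0 + 4·5 = 54 ≡ 10.
  S_1 = Σ v_i α_i r_i = 10·6·1 + 5·10·0 + 4·8·6 + 10·3·0 + 4·1·5 = 272 ≡ 8.
  α_i^2 mod 11 = [3, 1, 9, 9, 1].
  S_2 = Σ v_i α_i^2 r_i = 10·3·1 + 5·1·0 + 4·9·6 + 10·9·0 + 4·1·5 = 266 ≡ 2.
  S = (10, 8, 2) ≠ 0, so r is not a codeword (an error is present).
Step 3: locate the error. For a single error e at position i, S_ℓ = v_i·e·α_i^ℓ, so α_err = S_1/S_0.
  S_0^{−1} = 10^{−1} = 10 (mod 11), so α_err = 8·10 = 80 ≡ 3 = α_4. Error position i = 4.
  Consistency check: S_2/S_1 = 2·7 = 14 ≡ 3 = α_err ✓ (single-error assumption holds).
Step 4: error magnitude e = S_0/v_4 = S_0·∏_{j≠4}(α_4 − α_j) = 10·10 = 100 ≡ 1 (mod 11).
Step 5: correct position 4: c_4 = r_4 − e = 0 − 1 ≡ 10 (mod 11). Hence c = [1, 0, 6, 10, 5].
  Check: interpolating c through the α_i gives m(x) = 8 + 8·x (degree < 2) with m(α_i) = c_i for every i, so c is indeed a codeword.


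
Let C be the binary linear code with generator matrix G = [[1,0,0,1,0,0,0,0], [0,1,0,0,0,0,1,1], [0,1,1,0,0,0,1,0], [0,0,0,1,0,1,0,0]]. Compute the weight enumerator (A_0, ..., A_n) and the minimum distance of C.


Weight distribution: A_0 = 1, A_2 = 4, A_3 = 2, A_4 = 3, A_5 = 6. Minimum distance d = 2.

Enumerate all 2^4 = 16 messages m ∈ F_2^4.
For each, compute codeword c = mG in F_2^8, then tally its weight.
  m = 0000 → c = 00000000, weight = 0.
  m = 1000 → c = 10010000, weight = 2.
  m = 0100 → c = 01000011, weight = 3.
  m = 1100 → c = 11010011, weight = 5.
  m = 0010 → c = 01100010, weight = 3.
  m = 1010 → c = 11110010, weight = 5.
  m = 0110 → c = 00100001, weight = 2.
  m = 1110 → c = 10110001, weight = 4.
  m = 0001 → c = 00010100, weight = 2.
  m = 1001 → c = 10000100, weight = 2.
  m = 0101 → c = 01010111, weight = 5.
  m = 1101 → c = 11000111, weight = 5.
  m = 0011 → c = 01110110, weight = 5.
  m = 1011 → c = 11100110, weight = 5.
  m = 0111 → c = 00110101, weight = 4.
  m = 1111 → c = 10100101, weight = 4.
Tally weights:
  weight 0: 1 codewords.
  weight 2: 4 codewords.
  weight 3: 2 codewords.
  weight 4: 3 codewords.
  weight 5: 6 codewords.
Minimum distance d = smallest w > 0 with A_w > 0 = 2.
Sanity: Σ A_w = 16 = 2^4 = 16 ✓.
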